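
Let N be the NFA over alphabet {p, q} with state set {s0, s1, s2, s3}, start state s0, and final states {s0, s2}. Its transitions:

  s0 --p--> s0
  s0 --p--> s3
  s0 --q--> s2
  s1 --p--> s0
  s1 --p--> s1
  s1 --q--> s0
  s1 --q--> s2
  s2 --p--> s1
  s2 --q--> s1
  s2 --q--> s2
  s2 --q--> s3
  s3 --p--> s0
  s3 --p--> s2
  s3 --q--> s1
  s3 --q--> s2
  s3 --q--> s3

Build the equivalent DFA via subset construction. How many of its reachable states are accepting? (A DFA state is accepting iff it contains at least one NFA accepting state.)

Start state of the DFA: {s0}.
{s0} --p--> {s0, s3}  [new]
{s0} --q--> {s2}  [new]
{s0, s3} --p--> {s0, s2, s3}  [new]
{s0, s3} --q--> {s1, s2, s3}  [new]
{s2} --p--> {s1}  [new]
{s2} --q--> {s1, s2, s3}  [seen]
{s0, s2, s3} --p--> {s0, s1, s2, s3}  [new]
{s0, s2, s3} --q--> {s1, s2, s3}  [seen]
{s1, s2, s3} --p--> {s0, s1, s2}  [new]
{s1, s2, s3} --q--> {s0, s1, s2, s3}  [seen]
{s1} --p--> {s0, s1}  [new]
{s1} --q--> {s0, s2}  [new]
{s0, s1, s2, s3} --p--> {s0, s1, s2, s3}  [seen]
{s0, s1, s2, s3} --q--> {s0, s1, s2, s3}  [seen]
{s0, s1, s2} --p--> {s0, s1, s3}  [new]
{s0, s1, s2} --q--> {s0, s1, s2, s3}  [seen]
{s0, s1} --p--> {s0, s1, s3}  [seen]
{s0, s1} --q--> {s0, s2}  [seen]
{s0, s2} --p--> {s0, s1, s3}  [seen]
{s0, s2} --q--> {s1, s2, s3}  [seen]
{s0, s1, s3} --p--> {s0, s1, s2, s3}  [seen]
{s0, s1, s3} --q--> {s0, s1, s2, s3}  [seen]
Reachable DFA states: {s0}, {s0, s3}, {s2}, {s0, s2, s3}, {s1, s2, s3}, {s1}, {s0, s1, s2, s3}, {s0, s1, s2}, {s0, s1}, {s0, s2}, {s0, s1, s3}.
Accepting DFA states (contain an NFA accepting state): {s0}, {s0, s3}, {s2}, {s0, s2, s3}, {s1, s2, s3}, {s0, s1, s2, s3}, {s0, s1, s2}, {s0, s1}, {s0, s2}, {s0, s1, s3}.

10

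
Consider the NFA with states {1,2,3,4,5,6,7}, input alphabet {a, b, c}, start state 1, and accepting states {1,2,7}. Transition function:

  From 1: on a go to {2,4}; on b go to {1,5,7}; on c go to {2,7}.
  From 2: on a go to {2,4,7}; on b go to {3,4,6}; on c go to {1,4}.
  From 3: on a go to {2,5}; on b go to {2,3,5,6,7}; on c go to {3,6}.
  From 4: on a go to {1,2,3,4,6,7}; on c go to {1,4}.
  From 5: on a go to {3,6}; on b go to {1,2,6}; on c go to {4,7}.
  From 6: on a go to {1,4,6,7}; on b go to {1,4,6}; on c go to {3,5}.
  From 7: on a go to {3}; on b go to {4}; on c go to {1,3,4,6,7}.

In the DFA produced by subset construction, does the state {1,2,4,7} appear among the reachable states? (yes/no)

Start state of the DFA: {1}.
{1} --a--> {2,4}  [new]
{1} --b--> {1,5,7}  [new]
{1} --c--> {2,7}  [new]
{2,4} --a--> {1,2,3,4,6,7}  [new]
{2,4} --b--> {3,4,6}  [new]
{2,4} --c--> {1,4}  [new]
{1,5,7} --a--> {2,3,4,6}  [new]
{1,5,7} --b--> {1,2,4,5,6,7}  [new]
{1,5,7} --c--> {1,2,3,4,6,7}  [seen]
{2,7} --a--> {2,3,4,7}  [new]
{2,7} --b--> {3,4,6}  [seen]
{2,7} --c--> {1,3,4,6,7}  [new]
{1,2,3,4,6,7} --a--> {1,2,3,4,5,6,7}  [new]
{1,2,3,4,6,7} --b--> {1,2,3,4,5,6,7}  [seen]
{1,2,3,4,6,7} --c--> {1,2,3,4,5,6,7}  [seen]
{3,4,6} --a--> {1,2,3,4,5,6,7}  [seen]
{3,4,6} --b--> {1,2,3,4,5,6,7}  [seen]
{3,4,6} --c--> {1,3,4,5,6}  [new]
{1,4} --a--> {1,2,3,4,6,7}  [seen]
{1,4} --b--> {1,5,7}  [seen]
{1,4} --c--> {1,2,4,7}  [new]
{2,3,4,6} --a--> {1,2,3,4,5,6,7}  [seen]
{2,3,4,6} --b--> {1,2,3,4,5,6,7}  [seen]
{2,3,4,6} --c--> {1,3,4,5,6}  [seen]
{1,2,4,5,6,7} --a--> {1,2,3,4,6,7}  [seen]
{1,2,4,5,6,7} --b--> {1,2,3,4,5,6,7}  [seen]
{1,2,4,5,6,7} --c--> {1,2,3,4,5,6,7}  [seen]
{2,3,4,7} --a--> {1,2,3,4,5,6,7}  [seen]
{2,3,4,7} --b--> {2,3,4,5,6,7}  [new]
{2,3,4,7} --c--> {1,3,4,6,7}  [seen]
{1,3,4,6,7} --a--> {1,2,3,4,5,6,7}  [seen]
{1,3,4,6,7} --b--> {1,2,3,4,5,6,7}  [seen]
{1,3,4,6,7} --c--> {1,2,3,4,5,6,7}  [seen]
{1,2,3,4,5,6,7} --a--> {1,2,3,4,5,6,7}  [seen]
{1,2,3,4,5,6,7} --b--> {1,2,3,4,5,6,7}  [seen]
{1,2,3,4,5,6,7} --c--> {1,2,3,4,5,6,7}  [seen]
{1,3,4,5,6} --a--> {1,2,3,4,5,6,7}  [seen]
{1,3,4,5,6} --b--> {1,2,3,4,5,6,7}  [seen]
{1,3,4,5,6} --c--> {1,2,3,4,5,6,7}  [seen]
{1,2,4,7} --a--> {1,2,3,4,6,7}  [seen]
{1,2,4,7} --b--> {1,3,4,5,6,7}  [new]
{1,2,4,7} --c--> {1,2,3,4,6,7}  [seen]
{2,3,4,5,6,7} --a--> {1,2,3,4,5,6,7}  [seen]
{2,3,4,5,6,7} --b--> {1,2,3,4,5,6,7}  [seen]
{2,3,4,5,6,7} --c--> {1,3,4,5,6,7}  [seen]
{1,3,4,5,6,7} --a--> {1,2,3,4,5,6,7}  [seen]
{1,3,4,5,6,7} --b--> {1,2,3,4,5,6,7}  [seen]
{1,3,4,5,6,7} --c--> {1,2,3,4,5,6,7}  [seen]
Reachable DFA states: {1}, {2,4}, {1,5,7}, {2,7}, {1,2,3,4,6,7}, {3,4,6}, {1,4}, {2,3,4,6}, {1,2,4,5,6,7}, {2,3,4,7}, {1,3,4,6,7}, {1,2,3,4,5,6,7}, {1,3,4,5,6}, {1,2,4,7}, {2,3,4,5,6,7}, {1,3,4,5,6,7}.
{1,2,4,7} is among them.

yes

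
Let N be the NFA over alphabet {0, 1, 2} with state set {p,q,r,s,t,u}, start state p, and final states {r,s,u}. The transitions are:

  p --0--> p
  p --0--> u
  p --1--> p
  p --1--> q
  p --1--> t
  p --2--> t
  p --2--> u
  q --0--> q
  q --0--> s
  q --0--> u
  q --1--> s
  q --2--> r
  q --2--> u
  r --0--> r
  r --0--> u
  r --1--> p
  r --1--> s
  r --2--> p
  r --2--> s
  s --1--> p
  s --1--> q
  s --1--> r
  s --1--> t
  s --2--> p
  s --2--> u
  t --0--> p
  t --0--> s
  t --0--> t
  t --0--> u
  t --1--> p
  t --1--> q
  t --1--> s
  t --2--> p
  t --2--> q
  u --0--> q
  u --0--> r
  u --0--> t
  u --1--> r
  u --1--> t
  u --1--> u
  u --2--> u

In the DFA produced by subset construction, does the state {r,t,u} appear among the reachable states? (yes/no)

yes

Start state of the DFA: {p}.
{p} --0--> {p,u}  [new]
{p} --1--> {p,q,t}  [new]
{p} --2--> {t,u}  [new]
{p,u} --0--> {p,q,r,t,u}  [new]
{p,u} --1--> {p,q,r,t,u}  [seen]
{p,u} --2--> {t,u}  [seen]
{p,q,t} --0--> {p,q,s,t,u}  [new]
{p,q,t} --1--> {p,q,s,t}  [new]
{p,q,t} --2--> {p,q,r,t,u}  [seen]
{t,u} --0--> {p,q,r,s,t,u}  [new]
{t,u} --1--> {p,q,r,s,t,u}  [seen]
{t,u} --2--> {p,q,u}  [new]
{p,q,r,t,u} --0--> {p,q,r,s,t,u}  [seen]
{p,q,r,t,u} --1--> {p,q,r,s,t,u}  [seen]
{p,q,r,t,u} --2--> {p,q,r,s,t,u}  [seen]
{p,q,s,t,u} --0--> {p,q,r,s,t,u}  [seen]
{p,q,s,t,u} --1--> {p,q,r,s,t,u}  [seen]
{p,q,s,t,u} --2--> {p,q,r,t,u}  [seen]
{p,q,s,t} --0--> {p,q,s,t,u}  [seen]
{p,q,s,t} --1--> {p,q,r,s,t}  [new]
{p,q,s,t} --2--> {p,q,r,t,u}  [seen]
{p,q,r,s,t,u} --0--> {p,q,r,s,t,u}  [seen]
{p,q,r,s,t,u} --1--> {p,q,r,s,t,u}  [seen]
{p,q,r,s,t,u} --2--> {p,q,r,s,t,u}  [seen]
{p,q,u} --0--> {p,q,r,s,t,u}  [seen]
{p,q,u} --1--> {p,q,r,s,t,u}  [seen]
{p,q,u} --2--> {r,t,u}  [new]
{p,q,r,s,t} --0--> {p,q,r,s,t,u}  [seen]
{p,q,r,s,t} --1--> {p,q,r,s,t}  [seen]
{p,q,r,s,t} --2--> {p,q,r,s,t,u}  [seen]
{r,t,u} --0--> {p,q,r,s,t,u}  [seen]
{r,t,u} --1--> {p,q,r,s,t,u}  [seen]
{r,t,u} --2--> {p,q,s,u}  [new]
{p,q,s,u} --0--> {p,q,r,s,t,u}  [seen]
{p,q,s,u} --1--> {p,q,r,s,t,u}  [seen]
{p,q,s,u} --2--> {p,r,t,u}  [new]
{p,r,t,u} --0--> {p,q,r,s,t,u}  [seen]
{p,r,t,u} --1--> {p,q,r,s,t,u}  [seen]
{p,r,t,u} --2--> {p,q,s,t,u}  [seen]
Reachable DFA states: {p}, {p,u}, {p,q,t}, {t,u}, {p,q,r,t,u}, {p,q,s,t,u}, {p,q,s,t}, {p,q,r,s,t,u}, {p,q,u}, {p,q,r,s,t}, {r,t,u}, {p,q,s,u}, {p,r,t,u}.
{r,t,u} is among them.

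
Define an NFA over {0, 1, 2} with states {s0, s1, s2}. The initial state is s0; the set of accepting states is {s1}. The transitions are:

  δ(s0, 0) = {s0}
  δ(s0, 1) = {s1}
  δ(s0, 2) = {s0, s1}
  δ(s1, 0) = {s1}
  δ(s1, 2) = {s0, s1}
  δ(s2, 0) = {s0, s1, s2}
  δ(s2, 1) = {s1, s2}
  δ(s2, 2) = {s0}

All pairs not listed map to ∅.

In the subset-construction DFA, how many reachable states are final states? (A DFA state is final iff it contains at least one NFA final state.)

Start state of the DFA: {s0}.
{s0} --0--> {s0}  [seen]
{s0} --1--> {s1}  [new]
{s0} --2--> {s0, s1}  [new]
{s1} --0--> {s1}  [seen]
{s1} --1--> ∅  [new]
{s1} --2--> {s0, s1}  [seen]
{s0, s1} --0--> {s0, s1}  [seen]
{s0, s1} --1--> {s1}  [seen]
{s0, s1} --2--> {s0, s1}  [seen]
∅ --0--> ∅  [seen]
∅ --1--> ∅  [seen]
∅ --2--> ∅  [seen]
Reachable DFA states: {s0}, {s1}, {s0, s1}, ∅.
Accepting DFA states (contain an NFA accepting state): {s1}, {s0, s1}.

2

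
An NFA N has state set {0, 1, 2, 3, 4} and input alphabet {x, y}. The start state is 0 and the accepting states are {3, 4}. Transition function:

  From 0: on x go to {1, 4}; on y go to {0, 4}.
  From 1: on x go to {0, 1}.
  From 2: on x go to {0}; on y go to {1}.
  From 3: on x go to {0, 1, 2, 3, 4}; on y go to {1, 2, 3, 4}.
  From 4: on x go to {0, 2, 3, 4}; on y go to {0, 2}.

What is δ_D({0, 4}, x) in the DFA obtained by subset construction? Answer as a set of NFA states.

{0, 1, 2, 3, 4}

δ(0,x) = {1, 4}; δ(4,x) = {0, 2, 3, 4}.
Union: {0, 1, 2, 3, 4}.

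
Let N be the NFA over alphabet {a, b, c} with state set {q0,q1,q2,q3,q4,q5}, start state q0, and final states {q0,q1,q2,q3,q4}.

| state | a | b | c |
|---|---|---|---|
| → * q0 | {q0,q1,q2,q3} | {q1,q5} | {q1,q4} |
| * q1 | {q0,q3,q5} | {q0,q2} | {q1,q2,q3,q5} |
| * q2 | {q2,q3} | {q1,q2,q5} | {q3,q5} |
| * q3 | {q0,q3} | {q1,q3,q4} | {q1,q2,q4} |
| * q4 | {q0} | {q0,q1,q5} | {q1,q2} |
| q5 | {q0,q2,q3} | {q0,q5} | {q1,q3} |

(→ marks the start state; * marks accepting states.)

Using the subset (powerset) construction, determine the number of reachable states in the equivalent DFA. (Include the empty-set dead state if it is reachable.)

15

Start state of the DFA: {q0}.
{q0} --a--> {q0,q1,q2,q3}  [new]
{q0} --b--> {q1,q5}  [new]
{q0} --c--> {q1,q4}  [new]
{q0,q1,q2,q3} --a--> {q0,q1,q2,q3,q5}  [new]
{q0,q1,q2,q3} --b--> {q0,q1,q2,q3,q4,q5}  [new]
{q0,q1,q2,q3} --c--> {q1,q2,q3,q4,q5}  [new]
{q1,q5} --a--> {q0,q2,q3,q5}  [new]
{q1,q5} --b--> {q0,q2,q5}  [new]
{q1,q5} --c--> {q1,q2,q3,q5}  [new]
{q1,q4} --a--> {q0,q3,q5}  [new]
{q1,q4} --b--> {q0,q1,q2,q5}  [new]
{q1,q4} --c--> {q1,q2,q3,q5}  [seen]
{q0,q1,q2,q3,q5} --a--> {q0,q1,q2,q3,q5}  [seen]
{q0,q1,q2,q3,q5} --b--> {q0,q1,q2,q3,q4,q5}  [seen]
{q0,q1,q2,q3,q5} --c--> {q1,q2,q3,q4,q5}  [seen]
{q0,q1,q2,q3,q4,q5} --a--> {q0,q1,q2,q3,q5}  [seen]
{q0,q1,q2,q3,q4,q5} --b--> {q0,q1,q2,q3,q4,q5}  [seen]
{q0,q1,q2,q3,q4,q5} --c--> {q1,q2,q3,q4,q5}  [seen]
{q1,q2,q3,q4,q5} --a--> {q0,q2,q3,q5}  [seen]
{q1,q2,q3,q4,q5} --b--> {q0,q1,q2,q3,q4,q5}  [seen]
{q1,q2,q3,q4,q5} --c--> {q1,q2,q3,q4,q5}  [seen]
{q0,q2,q3,q5} --a--> {q0,q1,q2,q3}  [seen]
{q0,q2,q3,q5} --b--> {q0,q1,q2,q3,q4,q5}  [seen]
{q0,q2,q3,q5} --c--> {q1,q2,q3,q4,q5}  [seen]
{q0,q2,q5} --a--> {q0,q1,q2,q3}  [seen]
{q0,q2,q5} --b--> {q0,q1,q2,q5}  [seen]
{q0,q2,q5} --c--> {q1,q3,q4,q5}  [new]
{q1,q2,q3,q5} --a--> {q0,q2,q3,q5}  [seen]
{q1,q2,q3,q5} --b--> {q0,q1,q2,q3,q4,q5}  [seen]
{q1,q2,q3,q5} --c--> {q1,q2,q3,q4,q5}  [seen]
{q0,q3,q5} --a--> {q0,q1,q2,q3}  [seen]
{q0,q3,q5} --b--> {q0,q1,q3,q4,q5}  [new]
{q0,q3,q5} --c--> {q1,q2,q3,q4}  [new]
{q0,q1,q2,q5} --a--> {q0,q1,q2,q3,q5}  [seen]
{q0,q1,q2,q5} --b--> {q0,q1,q2,q5}  [seen]
{q0,q1,q2,q5} --c--> {q1,q2,q3,q4,q5}  [seen]
{q1,q3,q4,q5} --a--> {q0,q2,q3,q5}  [seen]
{q1,q3,q4,q5} --b--> {q0,q1,q2,q3,q4,q5}  [seen]
{q1,q3,q4,q5} --c--> {q1,q2,q3,q4,q5}  [seen]
{q0,q1,q3,q4,q5} --a--> {q0,q1,q2,q3,q5}  [seen]
{q0,q1,q3,q4,q5} --b--> {q0,q1,q2,q3,q4,q5}  [seen]
{q0,q1,q3,q4,q5} --c--> {q1,q2,q3,q4,q5}  [seen]
{q1,q2,q3,q4} --a--> {q0,q2,q3,q5}  [seen]
{q1,q2,q3,q4} --b--> {q0,q1,q2,q3,q4,q5}  [seen]
{q1,q2,q3,q4} --c--> {q1,q2,q3,q4,q5}  [seen]
Reachable DFA states: {q0}, {q0,q1,q2,q3}, {q1,q5}, {q1,q4}, {q0,q1,q2,q3,q5}, {q0,q1,q2,q3,q4,q5}, {q1,q2,q3,q4,q5}, {q0,q2,q3,q5}, {q0,q2,q5}, {q1,q2,q3,q5}, {q0,q3,q5}, {q0,q1,q2,q5}, {q1,q3,q4,q5}, {q0,q1,q3,q4,q5}, {q1,q2,q3,q4}.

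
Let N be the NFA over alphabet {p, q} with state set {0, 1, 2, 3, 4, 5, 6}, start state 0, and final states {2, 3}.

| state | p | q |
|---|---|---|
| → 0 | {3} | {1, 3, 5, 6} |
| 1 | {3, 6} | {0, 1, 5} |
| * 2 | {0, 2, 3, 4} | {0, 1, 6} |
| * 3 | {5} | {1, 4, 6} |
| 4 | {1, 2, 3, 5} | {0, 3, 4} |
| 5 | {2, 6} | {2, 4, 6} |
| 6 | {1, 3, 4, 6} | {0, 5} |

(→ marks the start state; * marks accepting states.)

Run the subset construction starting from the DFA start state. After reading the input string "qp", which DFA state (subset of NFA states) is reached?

Start: {0}.
δ(0,q) = {1, 3, 5, 6}.
Union: {1, 3, 5, 6}.
After q: {1, 3, 5, 6}.
δ(1,p) = {3, 6}; δ(3,p) = {5}; δ(5,p) = {2, 6}; δ(6,p) = {1, 3, 4, 6}.
Union: {1, 2, 3, 4, 5, 6}.
After p: {1, 2, 3, 4, 5, 6}.

{1, 2, 3, 4, 5, 6}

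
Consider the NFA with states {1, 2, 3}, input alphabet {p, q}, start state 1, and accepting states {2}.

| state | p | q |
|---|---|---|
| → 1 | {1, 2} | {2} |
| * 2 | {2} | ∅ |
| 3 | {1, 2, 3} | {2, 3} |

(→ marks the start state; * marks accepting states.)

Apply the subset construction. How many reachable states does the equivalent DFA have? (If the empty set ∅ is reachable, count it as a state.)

4

Start state of the DFA: {1}.
{1} --p--> {1, 2}  [new]
{1} --q--> {2}  [new]
{1, 2} --p--> {1, 2}  [seen]
{1, 2} --q--> {2}  [seen]
{2} --p--> {2}  [seen]
{2} --q--> ∅  [new]
∅ --p--> ∅  [seen]
∅ --q--> ∅  [seen]
Reachable DFA states: {1}, {1, 2}, {2}, ∅.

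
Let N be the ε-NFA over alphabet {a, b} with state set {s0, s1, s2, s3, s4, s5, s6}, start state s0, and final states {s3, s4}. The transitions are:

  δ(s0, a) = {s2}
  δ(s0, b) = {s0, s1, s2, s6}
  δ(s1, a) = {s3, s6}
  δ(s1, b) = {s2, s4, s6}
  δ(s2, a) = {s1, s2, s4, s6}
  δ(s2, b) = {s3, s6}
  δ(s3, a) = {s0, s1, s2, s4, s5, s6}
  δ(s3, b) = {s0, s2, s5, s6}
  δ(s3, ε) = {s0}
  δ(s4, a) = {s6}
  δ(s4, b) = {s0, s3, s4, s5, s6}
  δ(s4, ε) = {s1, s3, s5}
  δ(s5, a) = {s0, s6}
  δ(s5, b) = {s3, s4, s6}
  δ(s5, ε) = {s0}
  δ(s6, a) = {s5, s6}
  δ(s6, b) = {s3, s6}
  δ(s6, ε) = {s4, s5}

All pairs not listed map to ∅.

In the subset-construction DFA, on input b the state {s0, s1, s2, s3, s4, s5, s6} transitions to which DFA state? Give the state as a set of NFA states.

{s0, s1, s2, s3, s4, s5, s6}

δ(s0,b) = {s0, s1, s2, s6}; δ(s1,b) = {s2, s4, s6}; δ(s2,b) = {s3, s6}; δ(s3,b) = {s0, s2, s5, s6}; δ(s4,b) = {s0, s3, s4, s5, s6}; δ(s5,b) = {s3, s4, s6}; δ(s6,b) = {s3, s6}.
Union: {s0, s1, s2, s3, s4, s5, s6}.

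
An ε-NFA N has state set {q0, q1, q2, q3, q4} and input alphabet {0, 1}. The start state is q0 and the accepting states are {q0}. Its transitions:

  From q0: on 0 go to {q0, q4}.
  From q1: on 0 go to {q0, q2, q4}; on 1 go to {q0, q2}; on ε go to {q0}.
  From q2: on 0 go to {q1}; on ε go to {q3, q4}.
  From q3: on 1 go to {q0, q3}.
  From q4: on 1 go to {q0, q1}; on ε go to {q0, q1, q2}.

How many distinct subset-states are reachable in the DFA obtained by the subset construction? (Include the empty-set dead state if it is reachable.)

Start state of the DFA: {q0} (ε-closure of the NFA start).
{q0} --0--> {q0, q1, q2, q3, q4}  [new]
{q0} --1--> ∅  [new]
{q0, q1, q2, q3, q4} --0--> {q0, q1, q2, q3, q4}  [seen]
{q0, q1, q2, q3, q4} --1--> {q0, q1, q2, q3, q4}  [seen]
∅ --0--> ∅  [seen]
∅ --1--> ∅  [seen]
Reachable DFA states: {q0}, {q0, q1, q2, q3, q4}, ∅.

3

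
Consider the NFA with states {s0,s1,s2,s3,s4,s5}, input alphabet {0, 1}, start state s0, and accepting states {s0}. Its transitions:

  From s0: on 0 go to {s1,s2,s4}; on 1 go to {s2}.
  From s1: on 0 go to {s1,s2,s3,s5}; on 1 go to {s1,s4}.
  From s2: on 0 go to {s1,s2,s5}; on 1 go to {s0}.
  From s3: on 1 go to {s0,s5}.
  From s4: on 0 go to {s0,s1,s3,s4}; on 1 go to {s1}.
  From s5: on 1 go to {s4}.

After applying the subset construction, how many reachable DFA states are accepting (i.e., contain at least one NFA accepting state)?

Start state of the DFA: {s0}.
{s0} --0--> {s1,s2,s4}  [new]
{s0} --1--> {s2}  [new]
{s1,s2,s4} --0--> {s0,s1,s2,s3,s4,s5}  [new]
{s1,s2,s4} --1--> {s0,s1,s4}  [new]
{s2} --0--> {s1,s2,s5}  [new]
{s2} --1--> {s0}  [seen]
{s0,s1,s2,s3,s4,s5} --0--> {s0,s1,s2,s3,s4,s5}  [seen]
{s0,s1,s2,s3,s4,s5} --1--> {s0,s1,s2,s4,s5}  [new]
{s0,s1,s4} --0--> {s0,s1,s2,s3,s4,s5}  [seen]
{s0,s1,s4} --1--> {s1,s2,s4}  [seen]
{s1,s2,s5} --0--> {s1,s2,s3,s5}  [new]
{s1,s2,s5} --1--> {s0,s1,s4}  [seen]
{s0,s1,s2,s4,s5} --0--> {s0,s1,s2,s3,s4,s5}  [seen]
{s0,s1,s2,s4,s5} --1--> {s0,s1,s2,s4}  [new]
{s1,s2,s3,s5} --0--> {s1,s2,s3,s5}  [seen]
{s1,s2,s3,s5} --1--> {s0,s1,s4,s5}  [new]
{s0,s1,s2,s4} --0--> {s0,s1,s2,s3,s4,s5}  [seen]
{s0,s1,s2,s4} --1--> {s0,s1,s2,s4}  [seen]
{s0,s1,s4,s5} --0--> {s0,s1,s2,s3,s4,s5}  [seen]
{s0,s1,s4,s5} --1--> {s1,s2,s4}  [seen]
Reachable DFA states: {s0}, {s1,s2,s4}, {s2}, {s0,s1,s2,s3,s4,s5}, {s0,s1,s4}, {s1,s2,s5}, {s0,s1,s2,s4,s5}, {s1,s2,s3,s5}, {s0,s1,s2,s4}, {s0,s1,s4,s5}.
Accepting DFA states (contain an NFA accepting state): {s0}, {s0,s1,s2,s3,s4,s5}, {s0,s1,s4}, {s0,s1,s2,s4,s5}, {s0,s1,s2,s4}, {s0,s1,s4,s5}.

6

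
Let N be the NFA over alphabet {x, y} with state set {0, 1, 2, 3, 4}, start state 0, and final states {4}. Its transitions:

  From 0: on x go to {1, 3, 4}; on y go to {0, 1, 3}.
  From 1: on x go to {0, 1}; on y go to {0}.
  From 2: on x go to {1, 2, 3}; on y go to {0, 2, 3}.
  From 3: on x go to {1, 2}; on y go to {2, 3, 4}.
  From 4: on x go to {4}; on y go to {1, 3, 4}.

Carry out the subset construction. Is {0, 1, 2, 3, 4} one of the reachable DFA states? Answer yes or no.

yes

Start state of the DFA: {0}.
{0} --x--> {1, 3, 4}  [new]
{0} --y--> {0, 1, 3}  [new]
{1, 3, 4} --x--> {0, 1, 2, 4}  [new]
{1, 3, 4} --y--> {0, 1, 2, 3, 4}  [new]
{0, 1, 3} --x--> {0, 1, 2, 3, 4}  [seen]
{0, 1, 3} --y--> {0, 1, 2, 3, 4}  [seen]
{0, 1, 2, 4} --x--> {0, 1, 2, 3, 4}  [seen]
{0, 1, 2, 4} --y--> {0, 1, 2, 3, 4}  [seen]
{0, 1, 2, 3, 4} --x--> {0, 1, 2, 3, 4}  [seen]
{0, 1, 2, 3, 4} --y--> {0, 1, 2, 3, 4}  [seen]
Reachable DFA states: {0}, {1, 3, 4}, {0, 1, 3}, {0, 1, 2, 4}, {0, 1, 2, 3, 4}.
{0, 1, 2, 3, 4} is among them.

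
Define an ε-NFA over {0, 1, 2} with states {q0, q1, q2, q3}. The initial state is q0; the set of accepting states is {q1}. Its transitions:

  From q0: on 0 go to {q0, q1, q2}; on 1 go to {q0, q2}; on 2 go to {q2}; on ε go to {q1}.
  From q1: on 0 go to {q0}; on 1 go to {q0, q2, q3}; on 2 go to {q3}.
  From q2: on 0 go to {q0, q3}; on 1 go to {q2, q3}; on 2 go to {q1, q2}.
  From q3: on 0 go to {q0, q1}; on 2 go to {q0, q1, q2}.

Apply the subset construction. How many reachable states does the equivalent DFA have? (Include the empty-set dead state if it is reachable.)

Start state of the DFA: {q0, q1} (ε-closure of the NFA start).
{q0, q1} --0--> {q0, q1, q2}  [new]
{q0, q1} --1--> {q0, q1, q2, q3}  [new]
{q0, q1} --2--> {q2, q3}  [new]
{q0, q1, q2} --0--> {q0, q1, q2, q3}  [seen]
{q0, q1, q2} --1--> {q0, q1, q2, q3}  [seen]
{q0, q1, q2} --2--> {q1, q2, q3}  [new]
{q0, q1, q2, q3} --0--> {q0, q1, q2, q3}  [seen]
{q0, q1, q2, q3} --1--> {q0, q1, q2, q3}  [seen]
{q0, q1, q2, q3} --2--> {q0, q1, q2, q3}  [seen]
{q2, q3} --0--> {q0, q1, q3}  [new]
{q2, q3} --1--> {q2, q3}  [seen]
{q2, q3} --2--> {q0, q1, q2}  [seen]
{q1, q2, q3} --0--> {q0, q1, q3}  [seen]
{q1, q2, q3} --1--> {q0, q1, q2, q3}  [seen]
{q1, q2, q3} --2--> {q0, q1, q2, q3}  [seen]
{q0, q1, q3} --0--> {q0, q1, q2}  [seen]
{q0, q1, q3} --1--> {q0, q1, q2, q3}  [seen]
{q0, q1, q3} --2--> {q0, q1, q2, q3}  [seen]
Reachable DFA states: {q0, q1}, {q0, q1, q2}, {q0, q1, q2, q3}, {q2, q3}, {q1, q2, q3}, {q0, q1, q3}.

6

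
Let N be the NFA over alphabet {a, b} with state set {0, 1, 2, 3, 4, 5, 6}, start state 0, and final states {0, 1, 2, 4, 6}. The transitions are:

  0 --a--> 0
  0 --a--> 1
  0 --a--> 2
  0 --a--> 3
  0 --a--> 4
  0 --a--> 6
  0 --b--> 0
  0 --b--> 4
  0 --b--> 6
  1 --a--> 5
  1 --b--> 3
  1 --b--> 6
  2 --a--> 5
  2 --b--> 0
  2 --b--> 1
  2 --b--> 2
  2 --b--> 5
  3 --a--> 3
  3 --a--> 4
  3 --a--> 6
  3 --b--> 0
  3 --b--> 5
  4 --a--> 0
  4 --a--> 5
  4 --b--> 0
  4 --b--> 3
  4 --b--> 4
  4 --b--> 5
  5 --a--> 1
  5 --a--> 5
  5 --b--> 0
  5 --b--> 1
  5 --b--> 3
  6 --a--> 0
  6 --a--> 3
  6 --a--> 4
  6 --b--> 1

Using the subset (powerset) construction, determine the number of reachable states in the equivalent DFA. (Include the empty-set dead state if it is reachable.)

Start state of the DFA: {0}.
{0} --a--> {0, 1, 2, 3, 4, 6}  [new]
{0} --b--> {0, 4, 6}  [new]
{0, 1, 2, 3, 4, 6} --a--> {0, 1, 2, 3, 4, 5, 6}  [new]
{0, 1, 2, 3, 4, 6} --b--> {0, 1, 2, 3, 4, 5, 6}  [seen]
{0, 4, 6} --a--> {0, 1, 2, 3, 4, 5, 6}  [seen]
{0, 4, 6} --b--> {0, 1, 3, 4, 5, 6}  [new]
{0, 1, 2, 3, 4, 5, 6} --a--> {0, 1, 2, 3, 4, 5, 6}  [seen]
{0, 1, 2, 3, 4, 5, 6} --b--> {0, 1, 2, 3, 4, 5, 6}  [seen]
{0, 1, 3, 4, 5, 6} --a--> {0, 1, 2, 3, 4, 5, 6}  [seen]
{0, 1, 3, 4, 5, 6} --b--> {0, 1, 3, 4, 5, 6}  [seen]
Reachable DFA states: {0}, {0, 1, 2, 3, 4, 6}, {0, 4, 6}, {0, 1, 2, 3, 4, 5, 6}, {0, 1, 3, 4, 5, 6}.

5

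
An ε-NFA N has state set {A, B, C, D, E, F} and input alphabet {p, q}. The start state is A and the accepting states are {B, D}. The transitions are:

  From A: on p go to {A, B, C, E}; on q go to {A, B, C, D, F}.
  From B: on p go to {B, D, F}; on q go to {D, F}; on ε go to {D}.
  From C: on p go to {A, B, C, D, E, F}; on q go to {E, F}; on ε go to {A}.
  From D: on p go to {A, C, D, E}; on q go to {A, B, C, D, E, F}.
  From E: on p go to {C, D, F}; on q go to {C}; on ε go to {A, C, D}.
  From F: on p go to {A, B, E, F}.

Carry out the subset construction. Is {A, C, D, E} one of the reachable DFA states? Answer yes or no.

no

Start state of the DFA: {A} (ε-closure of the NFA start).
{A} --p--> {A, B, C, D, E}  [new]
{A} --q--> {A, B, C, D, F}  [new]
{A, B, C, D, E} --p--> {A, B, C, D, E, F}  [new]
{A, B, C, D, E} --q--> {A, B, C, D, E, F}  [seen]
{A, B, C, D, F} --p--> {A, B, C, D, E, F}  [seen]
{A, B, C, D, F} --q--> {A, B, C, D, E, F}  [seen]
{A, B, C, D, E, F} --p--> {A, B, C, D, E, F}  [seen]
{A, B, C, D, E, F} --q--> {A, B, C, D, E, F}  [seen]
Reachable DFA states: {A}, {A, B, C, D, E}, {A, B, C, D, F}, {A, B, C, D, E, F}.
{A, C, D, E} is not among them.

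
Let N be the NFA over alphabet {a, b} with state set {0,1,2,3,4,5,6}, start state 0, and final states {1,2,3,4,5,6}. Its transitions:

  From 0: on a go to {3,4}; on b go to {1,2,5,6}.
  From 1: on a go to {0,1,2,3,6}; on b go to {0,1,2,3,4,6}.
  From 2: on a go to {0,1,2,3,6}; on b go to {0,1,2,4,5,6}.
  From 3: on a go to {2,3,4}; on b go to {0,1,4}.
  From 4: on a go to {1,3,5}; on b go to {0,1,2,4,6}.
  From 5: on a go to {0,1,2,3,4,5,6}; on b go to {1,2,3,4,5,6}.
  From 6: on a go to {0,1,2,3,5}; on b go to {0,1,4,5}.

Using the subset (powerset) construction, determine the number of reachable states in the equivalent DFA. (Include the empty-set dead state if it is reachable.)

Start state of the DFA: {0}.
{0} --a--> {3,4}  [new]
{0} --b--> {1,2,5,6}  [new]
{3,4} --a--> {1,2,3,4,5}  [new]
{3,4} --b--> {0,1,2,4,6}  [new]
{1,2,5,6} --a--> {0,1,2,3,4,5,6}  [new]
{1,2,5,6} --b--> {0,1,2,3,4,5,6}  [seen]
{1,2,3,4,5} --a--> {0,1,2,3,4,5,6}  [seen]
{1,2,3,4,5} --b--> {0,1,2,3,4,5,6}  [seen]
{0,1,2,4,6} --a--> {0,1,2,3,4,5,6}  [seen]
{0,1,2,4,6} --b--> {0,1,2,3,4,5,6}  [seen]
{0,1,2,3,4,5,6} --a--> {0,1,2,3,4,5,6}  [seen]
{0,1,2,3,4,5,6} --b--> {0,1,2,3,4,5,6}  [seen]
Reachable DFA states: {0}, {3,4}, {1,2,5,6}, {1,2,3,4,5}, {0,1,2,4,6}, {0,1,2,3,4,5,6}.

6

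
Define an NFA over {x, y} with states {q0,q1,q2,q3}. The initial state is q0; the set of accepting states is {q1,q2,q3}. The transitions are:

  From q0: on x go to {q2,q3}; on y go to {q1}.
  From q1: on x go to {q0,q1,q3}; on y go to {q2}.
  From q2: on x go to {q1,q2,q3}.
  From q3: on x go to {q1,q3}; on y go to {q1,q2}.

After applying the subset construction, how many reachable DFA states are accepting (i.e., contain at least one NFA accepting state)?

Start state of the DFA: {q0}.
{q0} --x--> {q2,q3}  [new]
{q0} --y--> {q1}  [new]
{q2,q3} --x--> {q1,q2,q3}  [new]
{q2,q3} --y--> {q1,q2}  [new]
{q1} --x--> {q0,q1,q3}  [new]
{q1} --y--> {q2}  [new]
{q1,q2,q3} --x--> {q0,q1,q2,q3}  [new]
{q1,q2,q3} --y--> {q1,q2}  [seen]
{q1,q2} --x--> {q0,q1,q2,q3}  [seen]
{q1,q2} --y--> {q2}  [seen]
{q0,q1,q3} --x--> {q0,q1,q2,q3}  [seen]
{q0,q1,q3} --y--> {q1,q2}  [seen]
{q2} --x--> {q1,q2,q3}  [seen]
{q2} --y--> ∅  [new]
{q0,q1,q2,q3} --x--> {q0,q1,q2,q3}  [seen]
{q0,q1,q2,q3} --y--> {q1,q2}  [seen]
∅ --x--> ∅  [seen]
∅ --y--> ∅  [seen]
Reachable DFA states: {q0}, {q2,q3}, {q1}, {q1,q2,q3}, {q1,q2}, {q0,q1,q3}, {q2}, {q0,q1,q2,q3}, ∅.
Accepting DFA states (contain an NFA accepting state): {q2,q3}, {q1}, {q1,q2,q3}, {q1,q2}, {q0,q1,q3}, {q2}, {q0,q1,q2,q3}.

7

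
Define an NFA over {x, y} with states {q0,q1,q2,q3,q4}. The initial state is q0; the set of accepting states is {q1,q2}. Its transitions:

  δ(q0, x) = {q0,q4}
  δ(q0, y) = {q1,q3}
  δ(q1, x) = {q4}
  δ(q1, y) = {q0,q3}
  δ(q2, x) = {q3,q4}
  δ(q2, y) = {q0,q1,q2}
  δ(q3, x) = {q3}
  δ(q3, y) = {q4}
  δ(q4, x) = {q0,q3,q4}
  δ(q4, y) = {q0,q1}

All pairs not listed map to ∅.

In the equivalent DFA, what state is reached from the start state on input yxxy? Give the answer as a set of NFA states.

Start: {q0}.
δ(q0,y) = {q1,q3}.
Union: {q1,q3}.
After y: {q1,q3}.
δ(q1,x) = {q4}; δ(q3,x) = {q3}.
Union: {q3,q4}.
After x: {q3,q4}.
δ(q3,x) = {q3}; δ(q4,x) = {q0,q3,q4}.
Union: {q0,q3,q4}.
After x: {q0,q3,q4}.
δ(q0,y) = {q1,q3}; δ(q3,y) = {q4}; δ(q4,y) = {q0,q1}.
Union: {q0,q1,q3,q4}.
After y: {q0,q1,q3,q4}.

{q0,q1,q3,q4}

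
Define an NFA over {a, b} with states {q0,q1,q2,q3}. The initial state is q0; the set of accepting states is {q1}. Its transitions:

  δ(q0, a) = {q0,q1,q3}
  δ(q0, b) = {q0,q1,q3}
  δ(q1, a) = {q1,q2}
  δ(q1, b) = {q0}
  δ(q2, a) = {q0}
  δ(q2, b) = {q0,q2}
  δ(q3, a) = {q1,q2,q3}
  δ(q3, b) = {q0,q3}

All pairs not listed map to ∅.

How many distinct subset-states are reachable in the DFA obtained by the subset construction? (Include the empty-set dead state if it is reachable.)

3

Start state of the DFA: {q0}.
{q0} --a--> {q0,q1,q3}  [new]
{q0} --b--> {q0,q1,q3}  [seen]
{q0,q1,q3} --a--> {q0,q1,q2,q3}  [new]
{q0,q1,q3} --b--> {q0,q1,q3}  [seen]
{q0,q1,q2,q3} --a--> {q0,q1,q2,q3}  [seen]
{q0,q1,q2,q3} --b--> {q0,q1,q2,q3}  [seen]
Reachable DFA states: {q0}, {q0,q1,q3}, {q0,q1,q2,q3}.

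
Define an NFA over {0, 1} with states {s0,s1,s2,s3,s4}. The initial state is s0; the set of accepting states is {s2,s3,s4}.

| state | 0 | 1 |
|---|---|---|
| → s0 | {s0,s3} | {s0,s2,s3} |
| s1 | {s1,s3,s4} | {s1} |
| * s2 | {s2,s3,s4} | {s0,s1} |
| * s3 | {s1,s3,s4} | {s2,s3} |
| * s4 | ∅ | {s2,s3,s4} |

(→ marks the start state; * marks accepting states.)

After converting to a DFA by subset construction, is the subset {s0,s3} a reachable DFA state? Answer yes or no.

Start state of the DFA: {s0}.
{s0} --0--> {s0,s3}  [new]
{s0} --1--> {s0,s2,s3}  [new]
{s0,s3} --0--> {s0,s1,s3,s4}  [new]
{s0,s3} --1--> {s0,s2,s3}  [seen]
{s0,s2,s3} --0--> {s0,s1,s2,s3,s4}  [new]
{s0,s2,s3} --1--> {s0,s1,s2,s3}  [new]
{s0,s1,s3,s4} --0--> {s0,s1,s3,s4}  [seen]
{s0,s1,s3,s4} --1--> {s0,s1,s2,s3,s4}  [seen]
{s0,s1,s2,s3,s4} --0--> {s0,s1,s2,s3,s4}  [seen]
{s0,s1,s2,s3,s4} --1--> {s0,s1,s2,s3,s4}  [seen]
{s0,s1,s2,s3} --0--> {s0,s1,s2,s3,s4}  [seen]
{s0,s1,s2,s3} --1--> {s0,s1,s2,s3}  [seen]
Reachable DFA states: {s0}, {s0,s3}, {s0,s2,s3}, {s0,s1,s3,s4}, {s0,s1,s2,s3,s4}, {s0,s1,s2,s3}.
{s0,s3} is among them.

yes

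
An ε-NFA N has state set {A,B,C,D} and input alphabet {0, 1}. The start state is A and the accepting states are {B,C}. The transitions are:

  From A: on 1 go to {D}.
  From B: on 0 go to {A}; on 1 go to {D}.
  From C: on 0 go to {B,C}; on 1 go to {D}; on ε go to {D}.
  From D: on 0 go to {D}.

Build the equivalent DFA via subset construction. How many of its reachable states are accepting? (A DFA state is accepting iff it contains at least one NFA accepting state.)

Start state of the DFA: {A} (ε-closure of the NFA start).
{A} --0--> ∅  [new]
{A} --1--> {D}  [new]
∅ --0--> ∅  [seen]
∅ --1--> ∅  [seen]
{D} --0--> {D}  [seen]
{D} --1--> ∅  [seen]
Reachable DFA states: {A}, ∅, {D}.
Accepting DFA states (contain an NFA accepting state): none.

0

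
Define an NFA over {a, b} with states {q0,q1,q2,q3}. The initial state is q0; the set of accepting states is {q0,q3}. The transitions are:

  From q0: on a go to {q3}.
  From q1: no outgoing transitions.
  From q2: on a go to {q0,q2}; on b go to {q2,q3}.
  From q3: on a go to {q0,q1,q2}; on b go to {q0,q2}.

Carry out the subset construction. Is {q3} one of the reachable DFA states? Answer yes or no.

yes

Start state of the DFA: {q0}.
{q0} --a--> {q3}  [new]
{q0} --b--> ∅  [new]
{q3} --a--> {q0,q1,q2}  [new]
{q3} --b--> {q0,q2}  [new]
∅ --a--> ∅  [seen]
∅ --b--> ∅  [seen]
{q0,q1,q2} --a--> {q0,q2,q3}  [new]
{q0,q1,q2} --b--> {q2,q3}  [new]
{q0,q2} --a--> {q0,q2,q3}  [seen]
{q0,q2} --b--> {q2,q3}  [seen]
{q0,q2,q3} --a--> {q0,q1,q2,q3}  [new]
{q0,q2,q3} --b--> {q0,q2,q3}  [seen]
{q2,q3} --a--> {q0,q1,q2}  [seen]
{q2,q3} --b--> {q0,q2,q3}  [seen]
{q0,q1,q2,q3} --a--> {q0,q1,q2,q3}  [seen]
{q0,q1,q2,q3} --b--> {q0,q2,q3}  [seen]
Reachable DFA states: {q0}, {q3}, ∅, {q0,q1,q2}, {q0,q2}, {q0,q2,q3}, {q2,q3}, {q0,q1,q2,q3}.
{q3} is among them.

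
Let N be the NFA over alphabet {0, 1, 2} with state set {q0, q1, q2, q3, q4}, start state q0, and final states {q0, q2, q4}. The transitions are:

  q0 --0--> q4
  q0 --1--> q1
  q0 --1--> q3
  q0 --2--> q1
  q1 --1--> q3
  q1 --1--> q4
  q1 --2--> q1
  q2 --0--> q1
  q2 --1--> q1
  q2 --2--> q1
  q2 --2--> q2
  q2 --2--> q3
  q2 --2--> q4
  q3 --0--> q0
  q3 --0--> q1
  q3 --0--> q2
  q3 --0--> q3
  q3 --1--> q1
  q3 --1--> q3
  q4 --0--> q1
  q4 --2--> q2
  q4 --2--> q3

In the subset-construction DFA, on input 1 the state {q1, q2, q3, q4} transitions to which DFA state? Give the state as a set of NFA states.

{q1, q3, q4}

δ(q1,1) = {q3, q4}; δ(q2,1) = {q1}; δ(q3,1) = {q1, q3}; δ(q4,1) = ∅.
Union: {q1, q3, q4}.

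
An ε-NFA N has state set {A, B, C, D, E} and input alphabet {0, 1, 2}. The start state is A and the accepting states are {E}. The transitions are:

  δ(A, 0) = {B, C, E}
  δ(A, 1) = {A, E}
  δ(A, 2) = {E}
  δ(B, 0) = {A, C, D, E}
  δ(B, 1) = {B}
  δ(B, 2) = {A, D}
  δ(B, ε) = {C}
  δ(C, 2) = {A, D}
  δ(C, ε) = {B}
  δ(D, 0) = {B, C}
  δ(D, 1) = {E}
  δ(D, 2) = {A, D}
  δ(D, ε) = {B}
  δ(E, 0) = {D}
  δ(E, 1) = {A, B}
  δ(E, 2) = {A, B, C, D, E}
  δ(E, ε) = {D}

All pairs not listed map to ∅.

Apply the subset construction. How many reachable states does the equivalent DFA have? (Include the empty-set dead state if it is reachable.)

Start state of the DFA: {A} (ε-closure of the NFA start).
{A} --0--> {B, C, D, E}  [new]
{A} --1--> {A, B, C, D, E}  [new]
{A} --2--> {B, C, D, E}  [seen]
{B, C, D, E} --0--> {A, B, C, D, E}  [seen]
{B, C, D, E} --1--> {A, B, C, D, E}  [seen]
{B, C, D, E} --2--> {A, B, C, D, E}  [seen]
{A, B, C, D, E} --0--> {A, B, C, D, E}  [seen]
{A, B, C, D, E} --1--> {A, B, C, D, E}  [seen]
{A, B, C, D, E} --2--> {A, B, C, D, E}  [seen]
Reachable DFA states: {A}, {B, C, D, E}, {A, B, C, D, E}.

3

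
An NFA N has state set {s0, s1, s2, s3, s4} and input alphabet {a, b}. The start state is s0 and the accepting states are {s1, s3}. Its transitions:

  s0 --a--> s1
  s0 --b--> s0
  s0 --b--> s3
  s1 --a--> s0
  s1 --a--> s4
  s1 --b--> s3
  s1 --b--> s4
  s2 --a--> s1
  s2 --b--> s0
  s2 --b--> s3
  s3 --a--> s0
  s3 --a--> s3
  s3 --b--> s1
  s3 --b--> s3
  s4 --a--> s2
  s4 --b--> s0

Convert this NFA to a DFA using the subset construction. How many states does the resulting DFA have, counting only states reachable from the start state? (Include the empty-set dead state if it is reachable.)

14

Start state of the DFA: {s0}.
{s0} --a--> {s1}  [new]
{s0} --b--> {s0, s3}  [new]
{s1} --a--> {s0, s4}  [new]
{s1} --b--> {s3, s4}  [new]
{s0, s3} --a--> {s0, s1, s3}  [new]
{s0, s3} --b--> {s0, s1, s3}  [seen]
{s0, s4} --a--> {s1, s2}  [new]
{s0, s4} --b--> {s0, s3}  [seen]
{s3, s4} --a--> {s0, s2, s3}  [new]
{s3, s4} --b--> {s0, s1, s3}  [seen]
{s0, s1, s3} --a--> {s0, s1, s3, s4}  [new]
{s0, s1, s3} --b--> {s0, s1, s3, s4}  [seen]
{s1, s2} --a--> {s0, s1, s4}  [new]
{s1, s2} --b--> {s0, s3, s4}  [new]
{s0, s2, s3} --a--> {s0, s1, s3}  [seen]
{s0, s2, s3} --b--> {s0, s1, s3}  [seen]
{s0, s1, s3, s4} --a--> {s0, s1, s2, s3, s4}  [new]
{s0, s1, s3, s4} --b--> {s0, s1, s3, s4}  [seen]
{s0, s1, s4} --a--> {s0, s1, s2, s4}  [new]
{s0, s1, s4} --b--> {s0, s3, s4}  [seen]
{s0, s3, s4} --a--> {s0, s1, s2, s3}  [new]
{s0, s3, s4} --b--> {s0, s1, s3}  [seen]
{s0, s1, s2, s3, s4} --a--> {s0, s1, s2, s3, s4}  [seen]
{s0, s1, s2, s3, s4} --b--> {s0, s1, s3, s4}  [seen]
{s0, s1, s2, s4} --a--> {s0, s1, s2, s4}  [seen]
{s0, s1, s2, s4} --b--> {s0, s3, s4}  [seen]
{s0, s1, s2, s3} --a--> {s0, s1, s3, s4}  [seen]
{s0, s1, s2, s3} --b--> {s0, s1, s3, s4}  [seen]
Reachable DFA states: {s0}, {s1}, {s0, s3}, {s0, s4}, {s3, s4}, {s0, s1, s3}, {s1, s2}, {s0, s2, s3}, {s0, s1, s3, s4}, {s0, s1, s4}, {s0, s3, s4}, {s0, s1, s2, s3, s4}, {s0, s1, s2, s4}, {s0, s1, s2, s3}.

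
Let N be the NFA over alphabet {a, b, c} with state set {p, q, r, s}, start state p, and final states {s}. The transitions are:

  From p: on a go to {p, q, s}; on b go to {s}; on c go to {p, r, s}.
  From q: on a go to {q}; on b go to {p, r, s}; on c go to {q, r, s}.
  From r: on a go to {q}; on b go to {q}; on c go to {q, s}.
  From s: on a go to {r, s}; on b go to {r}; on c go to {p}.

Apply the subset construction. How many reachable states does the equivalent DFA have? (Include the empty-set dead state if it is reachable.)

Start state of the DFA: {p}.
{p} --a--> {p, q, s}  [new]
{p} --b--> {s}  [new]
{p} --c--> {p, r, s}  [new]
{p, q, s} --a--> {p, q, r, s}  [new]
{p, q, s} --b--> {p, r, s}  [seen]
{p, q, s} --c--> {p, q, r, s}  [seen]
{s} --a--> {r, s}  [new]
{s} --b--> {r}  [new]
{s} --c--> {p}  [seen]
{p, r, s} --a--> {p, q, r, s}  [seen]
{p, r, s} --b--> {q, r, s}  [new]
{p, r, s} --c--> {p, q, r, s}  [seen]
{p, q, r, s} --a--> {p, q, r, s}  [seen]
{p, q, r, s} --b--> {p, q, r, s}  [seen]
{p, q, r, s} --c--> {p, q, r, s}  [seen]
{r, s} --a--> {q, r, s}  [seen]
{r, s} --b--> {q, r}  [new]
{r, s} --c--> {p, q, s}  [seen]
{r} --a--> {q}  [new]
{r} --b--> {q}  [seen]
{r} --c--> {q, s}  [new]
{q, r, s} --a--> {q, r, s}  [seen]
{q, r, s} --b--> {p, q, r, s}  [seen]
{q, r, s} --c--> {p, q, r, s}  [seen]
{q, r} --a--> {q}  [seen]
{q, r} --b--> {p, q, r, s}  [seen]
{q, r} --c--> {q, r, s}  [seen]
{q} --a--> {q}  [seen]
{q} --b--> {p, r, s}  [seen]
{q} --c--> {q, r, s}  [seen]
{q, s} --a--> {q, r, s}  [seen]
{q, s} --b--> {p, r, s}  [seen]
{q, s} --c--> {p, q, r, s}  [seen]
Reachable DFA states: {p}, {p, q, s}, {s}, {p, r, s}, {p, q, r, s}, {r, s}, {r}, {q, r, s}, {q, r}, {q}, {q, s}.

11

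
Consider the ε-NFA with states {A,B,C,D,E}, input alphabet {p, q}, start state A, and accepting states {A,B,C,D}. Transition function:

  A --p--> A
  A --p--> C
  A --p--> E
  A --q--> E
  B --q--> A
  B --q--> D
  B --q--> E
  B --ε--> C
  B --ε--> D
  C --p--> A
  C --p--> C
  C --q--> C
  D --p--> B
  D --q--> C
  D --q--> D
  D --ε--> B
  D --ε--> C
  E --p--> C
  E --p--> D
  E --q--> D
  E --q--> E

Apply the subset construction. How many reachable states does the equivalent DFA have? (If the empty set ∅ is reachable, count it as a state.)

7

Start state of the DFA: {A} (ε-closure of the NFA start).
{A} --p--> {A,C,E}  [new]
{A} --q--> {E}  [new]
{A,C,E} --p--> {A,B,C,D,E}  [new]
{A,C,E} --q--> {B,C,D,E}  [new]
{E} --p--> {B,C,D}  [new]
{E} --q--> {B,C,D,E}  [seen]
{A,B,C,D,E} --p--> {A,B,C,D,E}  [seen]
{A,B,C,D,E} --q--> {A,B,C,D,E}  [seen]
{B,C,D,E} --p--> {A,B,C,D}  [new]
{B,C,D,E} --q--> {A,B,C,D,E}  [seen]
{B,C,D} --p--> {A,B,C,D}  [seen]
{B,C,D} --q--> {A,B,C,D,E}  [seen]
{A,B,C,D} --p--> {A,B,C,D,E}  [seen]
{A,B,C,D} --q--> {A,B,C,D,E}  [seen]
Reachable DFA states: {A}, {A,C,E}, {E}, {A,B,C,D,E}, {B,C,D,E}, {B,C,D}, {A,B,C,D}.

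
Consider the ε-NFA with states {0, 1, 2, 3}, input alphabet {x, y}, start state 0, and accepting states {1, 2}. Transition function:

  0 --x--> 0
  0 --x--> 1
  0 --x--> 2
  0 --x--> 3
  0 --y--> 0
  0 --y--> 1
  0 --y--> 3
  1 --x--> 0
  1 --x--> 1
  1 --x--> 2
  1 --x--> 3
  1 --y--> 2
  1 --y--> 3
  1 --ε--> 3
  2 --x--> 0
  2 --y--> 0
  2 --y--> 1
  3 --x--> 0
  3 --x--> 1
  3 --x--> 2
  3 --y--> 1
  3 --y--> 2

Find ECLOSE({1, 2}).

{1, 2, 3}

Begin with {1, 2}.
1 →ε {3}; add 3.
ε-closure = {1, 2, 3}.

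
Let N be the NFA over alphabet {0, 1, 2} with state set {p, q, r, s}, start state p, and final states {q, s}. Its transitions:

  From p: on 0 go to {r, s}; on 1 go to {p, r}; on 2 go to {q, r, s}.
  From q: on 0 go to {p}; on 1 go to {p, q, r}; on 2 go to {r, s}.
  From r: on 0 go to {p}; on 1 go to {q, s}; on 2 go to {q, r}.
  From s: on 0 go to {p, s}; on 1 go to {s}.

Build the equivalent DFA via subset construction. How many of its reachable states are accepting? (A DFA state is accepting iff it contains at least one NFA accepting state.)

7

Start state of the DFA: {p}.
{p} --0--> {r, s}  [new]
{p} --1--> {p, r}  [new]
{p} --2--> {q, r, s}  [new]
{r, s} --0--> {p, s}  [new]
{r, s} --1--> {q, s}  [new]
{r, s} --2--> {q, r}  [new]
{p, r} --0--> {p, r, s}  [new]
{p, r} --1--> {p, q, r, s}  [new]
{p, r} --2--> {q, r, s}  [seen]
{q, r, s} --0--> {p, s}  [seen]
{q, r, s} --1--> {p, q, r, s}  [seen]
{q, r, s} --2--> {q, r, s}  [seen]
{p, s} --0--> {p, r, s}  [seen]
{p, s} --1--> {p, r, s}  [seen]
{p, s} --2--> {q, r, s}  [seen]
{q, s} --0--> {p, s}  [seen]
{q, s} --1--> {p, q, r, s}  [seen]
{q, s} --2--> {r, s}  [seen]
{q, r} --0--> {p}  [seen]
{q, r} --1--> {p, q, r, s}  [seen]
{q, r} --2--> {q, r, s}  [seen]
{p, r, s} --0--> {p, r, s}  [seen]
{p, r, s} --1--> {p, q, r, s}  [seen]
{p, r, s} --2--> {q, r, s}  [seen]
{p, q, r, s} --0--> {p, r, s}  [seen]
{p, q, r, s} --1--> {p, q, r, s}  [seen]
{p, q, r, s} --2--> {q, r, s}  [seen]
Reachable DFA states: {p}, {r, s}, {p, r}, {q, r, s}, {p, s}, {q, s}, {q, r}, {p, r, s}, {p, q, r, s}.
Accepting DFA states (contain an NFA accepting state): {r, s}, {q, r, s}, {p, s}, {q, s}, {q, r}, {p, r, s}, {p, q, r, s}.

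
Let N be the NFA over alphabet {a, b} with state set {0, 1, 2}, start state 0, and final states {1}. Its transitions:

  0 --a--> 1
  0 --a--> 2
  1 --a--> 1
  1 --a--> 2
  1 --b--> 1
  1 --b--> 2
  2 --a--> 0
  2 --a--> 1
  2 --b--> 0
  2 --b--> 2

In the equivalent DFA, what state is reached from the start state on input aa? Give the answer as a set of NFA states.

{0, 1, 2}

Start: {0}.
δ(0,a) = {1, 2}.
Union: {1, 2}.
After a: {1, 2}.
δ(1,a) = {1, 2}; δ(2,a) = {0, 1}.
Union: {0, 1, 2}.
After a: {0, 1, 2}.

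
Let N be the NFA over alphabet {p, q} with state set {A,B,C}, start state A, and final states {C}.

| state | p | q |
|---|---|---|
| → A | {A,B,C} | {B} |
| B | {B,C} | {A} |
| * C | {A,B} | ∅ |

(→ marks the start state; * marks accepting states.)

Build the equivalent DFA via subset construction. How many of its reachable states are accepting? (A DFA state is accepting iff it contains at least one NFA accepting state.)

Start state of the DFA: {A}.
{A} --p--> {A,B,C}  [new]
{A} --q--> {B}  [new]
{A,B,C} --p--> {A,B,C}  [seen]
{A,B,C} --q--> {A,B}  [new]
{B} --p--> {B,C}  [new]
{B} --q--> {A}  [seen]
{A,B} --p--> {A,B,C}  [seen]
{A,B} --q--> {A,B}  [seen]
{B,C} --p--> {A,B,C}  [seen]
{B,C} --q--> {A}  [seen]
Reachable DFA states: {A}, {A,B,C}, {B}, {A,B}, {B,C}.
Accepting DFA states (contain an NFA accepting state): {A,B,C}, {B,C}.

2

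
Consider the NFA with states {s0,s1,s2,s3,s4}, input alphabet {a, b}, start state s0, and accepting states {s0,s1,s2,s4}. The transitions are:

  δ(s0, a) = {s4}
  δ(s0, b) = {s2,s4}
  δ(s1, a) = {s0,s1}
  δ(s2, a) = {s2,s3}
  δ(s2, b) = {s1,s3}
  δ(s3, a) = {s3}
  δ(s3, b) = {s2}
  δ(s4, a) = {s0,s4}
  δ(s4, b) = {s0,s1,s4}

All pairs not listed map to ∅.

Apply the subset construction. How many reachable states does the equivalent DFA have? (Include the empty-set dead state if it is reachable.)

9

Start state of the DFA: {s0}.
{s0} --a--> {s4}  [new]
{s0} --b--> {s2,s4}  [new]
{s4} --a--> {s0,s4}  [new]
{s4} --b--> {s0,s1,s4}  [new]
{s2,s4} --a--> {s0,s2,s3,s4}  [new]
{s2,s4} --b--> {s0,s1,s3,s4}  [new]
{s0,s4} --a--> {s0,s4}  [seen]
{s0,s4} --b--> {s0,s1,s2,s4}  [new]
{s0,s1,s4} --a--> {s0,s1,s4}  [seen]
{s0,s1,s4} --b--> {s0,s1,s2,s4}  [seen]
{s0,s2,s3,s4} --a--> {s0,s2,s3,s4}  [seen]
{s0,s2,s3,s4} --b--> {s0,s1,s2,s3,s4}  [new]
{s0,s1,s3,s4} --a--> {s0,s1,s3,s4}  [seen]
{s0,s1,s3,s4} --b--> {s0,s1,s2,s4}  [seen]
{s0,s1,s2,s4} --a--> {s0,s1,s2,s3,s4}  [seen]
{s0,s1,s2,s4} --b--> {s0,s1,s2,s3,s4}  [seen]
{s0,s1,s2,s3,s4} --a--> {s0,s1,s2,s3,s4}  [seen]
{s0,s1,s2,s3,s4} --b--> {s0,s1,s2,s3,s4}  [seen]
Reachable DFA states: {s0}, {s4}, {s2,s4}, {s0,s4}, {s0,s1,s4}, {s0,s2,s3,s4}, {s0,s1,s3,s4}, {s0,s1,s2,s4}, {s0,s1,s2,s3,s4}.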